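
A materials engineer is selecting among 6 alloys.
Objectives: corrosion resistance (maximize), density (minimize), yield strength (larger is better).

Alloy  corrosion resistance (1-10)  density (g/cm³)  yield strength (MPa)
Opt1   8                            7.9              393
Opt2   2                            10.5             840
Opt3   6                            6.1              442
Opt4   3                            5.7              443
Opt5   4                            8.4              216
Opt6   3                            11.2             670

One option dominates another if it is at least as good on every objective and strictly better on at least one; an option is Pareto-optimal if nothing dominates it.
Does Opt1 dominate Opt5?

Yes

Opt1 vs Opt5: corrosion resistance 8≥4, density 7.9≤8.4, yield strength 393≥216 — Opt1 is at least as good on every objective with at least one strict improvement.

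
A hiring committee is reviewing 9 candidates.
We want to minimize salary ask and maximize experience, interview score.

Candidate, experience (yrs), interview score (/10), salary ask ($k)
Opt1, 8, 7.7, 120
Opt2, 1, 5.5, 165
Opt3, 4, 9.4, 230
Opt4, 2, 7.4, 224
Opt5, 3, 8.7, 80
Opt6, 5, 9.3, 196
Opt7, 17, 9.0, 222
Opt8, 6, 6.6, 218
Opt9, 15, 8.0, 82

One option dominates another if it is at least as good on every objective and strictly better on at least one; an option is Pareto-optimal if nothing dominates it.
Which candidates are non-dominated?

Opt3, Opt5, Opt6, Opt7, Opt9

Opt1: dominated by Opt9 (experience 15≥8, interview score 8.0≥7.7, salary ask 82≤120).
Opt2: dominated by Opt1 (experience 8≥1, interview score 7.7≥5.5, salary ask 120≤165).
Opt3: not dominated (best interview score).
Opt4: dominated by Opt1 (experience 8≥2, interview score 7.7≥7.4, salary ask 120≤224).
Opt5: not dominated (best salary ask).
Opt6: not dominated.
Opt7: not dominated (best experience).
Opt8: dominated by Opt1 (experience 8≥6, interview score 7.7≥6.6, salary ask 120≤218).
Opt9: not dominated.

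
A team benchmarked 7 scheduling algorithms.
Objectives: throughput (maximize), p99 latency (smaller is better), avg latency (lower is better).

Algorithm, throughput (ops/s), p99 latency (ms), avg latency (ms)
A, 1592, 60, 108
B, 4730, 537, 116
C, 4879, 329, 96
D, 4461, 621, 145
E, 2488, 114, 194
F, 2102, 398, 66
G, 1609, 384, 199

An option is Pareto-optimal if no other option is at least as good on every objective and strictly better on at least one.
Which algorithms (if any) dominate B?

C: throughput 4879≥4730, p99 latency 329≤537, avg latency 96≤116 — dominates B.
Others (A, D, E, F, G) are each worse than B on at least one objective.

C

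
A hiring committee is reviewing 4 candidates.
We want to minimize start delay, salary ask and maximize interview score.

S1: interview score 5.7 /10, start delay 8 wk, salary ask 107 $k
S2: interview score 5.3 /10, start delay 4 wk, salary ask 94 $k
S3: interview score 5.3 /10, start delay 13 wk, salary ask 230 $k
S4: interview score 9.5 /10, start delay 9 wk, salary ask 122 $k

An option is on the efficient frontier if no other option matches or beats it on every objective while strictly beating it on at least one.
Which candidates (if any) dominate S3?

S1: interview score 5.7≥5.3, start delay 8≤13, salary ask 107≤230 — dominates S3.
S2: interview score 5.3≥5.3, start delay 4≤13, salary ask 94≤230 — dominates S3.
S4: interview score 9.5≥5.3, start delay 9≤13, salary ask 122≤230 — dominates S3.

S1, S2, S4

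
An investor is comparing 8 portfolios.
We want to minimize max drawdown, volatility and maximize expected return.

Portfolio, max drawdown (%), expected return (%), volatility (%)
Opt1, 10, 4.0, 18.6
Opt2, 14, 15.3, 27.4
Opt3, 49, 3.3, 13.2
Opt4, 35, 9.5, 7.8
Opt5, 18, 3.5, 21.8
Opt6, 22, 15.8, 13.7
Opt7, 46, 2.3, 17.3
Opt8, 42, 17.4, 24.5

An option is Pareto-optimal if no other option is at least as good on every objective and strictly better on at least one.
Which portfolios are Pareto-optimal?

Opt1: not dominated (best max drawdown).
Opt2: not dominated.
Opt3: dominated by Opt4 (max drawdown 35≤49, expected return 9.5≥3.3, volatility 7.8≤13.2).
Opt4: not dominated (best volatility).
Opt5: dominated by Opt1 (max drawdown 10≤18, expected return 4.0≥3.5, volatility 18.6≤21.8).
Opt6: not dominated.
Opt7: dominated by Opt4 (max drawdown 35≤46, expected return 9.5≥2.3, volatility 7.8≤17.3).
Opt8: not dominated (best expected return).

Opt1, Opt2, Opt4, Opt6, Opt8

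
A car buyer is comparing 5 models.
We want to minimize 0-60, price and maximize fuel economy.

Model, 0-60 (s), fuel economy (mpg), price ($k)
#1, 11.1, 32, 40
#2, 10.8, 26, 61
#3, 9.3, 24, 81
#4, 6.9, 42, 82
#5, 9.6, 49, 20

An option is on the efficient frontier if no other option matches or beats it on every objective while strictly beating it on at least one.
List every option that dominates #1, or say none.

#5

#5: 0-60 9.6≤11.1, fuel economy 49≥32, price 20≤40 — dominates #1.
Others (#2, #3, #4) are each worse than #1 on at least one objective.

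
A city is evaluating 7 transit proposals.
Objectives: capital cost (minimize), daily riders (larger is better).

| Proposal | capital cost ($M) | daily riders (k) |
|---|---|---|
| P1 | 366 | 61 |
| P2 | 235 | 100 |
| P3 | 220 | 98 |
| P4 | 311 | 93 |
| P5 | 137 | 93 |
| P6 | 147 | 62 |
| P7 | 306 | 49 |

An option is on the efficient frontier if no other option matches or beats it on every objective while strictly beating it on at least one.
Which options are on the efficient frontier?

P1: dominated by P2 (capital cost 235≤366, daily riders 100≥61).
P2: not dominated (best daily riders).
P3: not dominated.
P4: dominated by P2 (capital cost 235≤311, daily riders 100≥93).
P5: not dominated (best capital cost).
P6: dominated by P5 (capital cost 137≤147, daily riders 93≥62).
P7: dominated by P2 (capital cost 235≤306, daily riders 100≥49).

P2, P3, P5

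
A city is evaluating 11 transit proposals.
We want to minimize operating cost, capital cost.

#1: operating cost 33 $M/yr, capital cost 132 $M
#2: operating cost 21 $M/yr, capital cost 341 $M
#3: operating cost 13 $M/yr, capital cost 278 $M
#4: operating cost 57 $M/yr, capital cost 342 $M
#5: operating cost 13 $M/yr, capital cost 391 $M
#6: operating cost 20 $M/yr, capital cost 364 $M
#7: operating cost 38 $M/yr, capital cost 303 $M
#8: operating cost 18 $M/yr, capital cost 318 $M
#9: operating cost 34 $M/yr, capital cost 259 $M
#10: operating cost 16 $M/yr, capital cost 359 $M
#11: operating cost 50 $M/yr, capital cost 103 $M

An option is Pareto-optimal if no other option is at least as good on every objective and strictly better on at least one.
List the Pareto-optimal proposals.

#1: not dominated.
#2: dominated by #3 (operating cost 13≤21, capital cost 278≤341).
#3: not dominated.
#4: dominated by #1 (operating cost 33≤57, capital cost 132≤342).
#5: dominated by #3 (operating cost 13≤13, capital cost 278≤391).
#6: dominated by #3 (operating cost 13≤20, capital cost 278≤364).
#7: dominated by #1 (operating cost 33≤38, capital cost 132≤303).
#8: dominated by #3 (operating cost 13≤18, capital cost 278≤318).
#9: dominated by #1 (operating cost 33≤34, capital cost 132≤259).
#10: dominated by #3 (operating cost 13≤16, capital cost 278≤359).
#11: not dominated (best capital cost).

#1, #3, #11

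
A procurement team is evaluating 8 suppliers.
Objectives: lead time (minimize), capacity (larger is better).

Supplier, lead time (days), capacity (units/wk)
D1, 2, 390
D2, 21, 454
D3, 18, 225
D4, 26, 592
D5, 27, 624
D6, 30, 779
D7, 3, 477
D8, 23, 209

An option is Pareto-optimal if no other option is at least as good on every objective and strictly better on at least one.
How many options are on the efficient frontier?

D1: not dominated (best lead time).
D2: dominated by D7 (lead time 3≤21, capacity 477≥454).
D3: dominated by D1 (lead time 2≤18, capacity 390≥225).
D4: not dominated.
D5: not dominated.
D6: not dominated (best capacity).
D7: not dominated.
D8: dominated by D1 (lead time 2≤23, capacity 390≥209).
Pareto-optimal: D1, D4, D5, D6, D7 → 5.

5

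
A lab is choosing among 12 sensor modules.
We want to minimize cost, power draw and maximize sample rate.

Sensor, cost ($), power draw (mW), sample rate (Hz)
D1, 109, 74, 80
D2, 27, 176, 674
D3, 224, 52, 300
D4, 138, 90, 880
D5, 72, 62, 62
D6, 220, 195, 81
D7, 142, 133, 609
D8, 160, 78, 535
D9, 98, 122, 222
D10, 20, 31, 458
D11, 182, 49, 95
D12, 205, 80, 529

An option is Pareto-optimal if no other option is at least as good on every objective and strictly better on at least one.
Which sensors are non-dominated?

D2, D4, D8, D10

D1: dominated by D10 (cost 20≤109, power draw 31≤74, sample rate 458≥80).
D2: not dominated.
D3: dominated by D10 (cost 20≤224, power draw 31≤52, sample rate 458≥300).
D4: not dominated (best sample rate).
D5: dominated by D10 (cost 20≤72, power draw 31≤62, sample rate 458≥62).
D6: dominated by D2 (cost 27≤220, power draw 176≤195, sample rate 674≥81).
D7: dominated by D4 (cost 138≤142, power draw 90≤133, sample rate 880≥609).
D8: not dominated.
D9: dominated by D10 (cost 20≤98, power draw 31≤122, sample rate 458≥222).
D10: not dominated (best cost).
D11: dominated by D10 (cost 20≤182, power draw 31≤49, sample rate 458≥95).
D12: dominated by D8 (cost 160≤205, power draw 78≤80, sample rate 535≥529).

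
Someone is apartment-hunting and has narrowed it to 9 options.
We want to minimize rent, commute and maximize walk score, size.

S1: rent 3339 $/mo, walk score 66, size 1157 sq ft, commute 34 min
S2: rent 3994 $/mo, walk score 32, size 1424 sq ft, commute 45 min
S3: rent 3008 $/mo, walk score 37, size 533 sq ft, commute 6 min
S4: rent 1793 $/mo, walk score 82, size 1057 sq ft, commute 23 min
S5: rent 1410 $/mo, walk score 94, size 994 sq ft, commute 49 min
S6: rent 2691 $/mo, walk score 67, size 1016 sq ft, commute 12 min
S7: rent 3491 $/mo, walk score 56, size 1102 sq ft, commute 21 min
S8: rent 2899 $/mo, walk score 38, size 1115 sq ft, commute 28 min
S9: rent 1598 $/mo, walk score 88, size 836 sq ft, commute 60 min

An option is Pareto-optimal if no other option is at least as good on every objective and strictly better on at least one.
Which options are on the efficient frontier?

S1, S2, S3, S4, S5, S6, S7, S8

S1: not dominated.
S2: not dominated (best size).
S3: not dominated (best commute).
S4: not dominated.
S5: not dominated (best rent).
S6: not dominated.
S7: not dominated.
S8: not dominated.
S9: dominated by S5 (rent 1410≤1598, walk score 94≥88, size 994≥836, commute 49≤60).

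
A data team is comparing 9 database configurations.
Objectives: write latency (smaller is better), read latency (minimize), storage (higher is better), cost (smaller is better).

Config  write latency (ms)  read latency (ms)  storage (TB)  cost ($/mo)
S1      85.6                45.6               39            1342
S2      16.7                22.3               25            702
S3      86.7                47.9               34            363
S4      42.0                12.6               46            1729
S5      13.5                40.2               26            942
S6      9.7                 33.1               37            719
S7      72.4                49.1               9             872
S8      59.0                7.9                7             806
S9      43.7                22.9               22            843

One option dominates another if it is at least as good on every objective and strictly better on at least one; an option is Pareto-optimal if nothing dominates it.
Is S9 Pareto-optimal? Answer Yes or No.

S2 vs S9: write latency 16.7≤43.7, read latency 22.3≤22.9, storage 25≥22, cost 702≤843 — S2 is at least as good on every objective and strictly better on at least one, so S2 dominates S9.

No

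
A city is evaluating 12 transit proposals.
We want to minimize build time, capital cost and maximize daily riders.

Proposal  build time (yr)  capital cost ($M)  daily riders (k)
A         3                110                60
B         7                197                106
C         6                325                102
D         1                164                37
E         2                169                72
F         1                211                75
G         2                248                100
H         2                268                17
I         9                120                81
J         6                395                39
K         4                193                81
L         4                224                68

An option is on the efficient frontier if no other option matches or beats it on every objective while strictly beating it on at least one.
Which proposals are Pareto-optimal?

A: not dominated (best capital cost).
B: not dominated (best daily riders).
C: not dominated.
D: not dominated.
E: not dominated.
F: not dominated.
G: not dominated.
H: dominated by D (build time 1≤2, capital cost 164≤268, daily riders 37≥17).
I: not dominated.
J: dominated by A (build time 3≤6, capital cost 110≤395, daily riders 60≥39).
K: not dominated.
L: dominated by E (build time 2≤4, capital cost 169≤224, daily riders 72≥68).

A, B, C, D, E, F, G, I, K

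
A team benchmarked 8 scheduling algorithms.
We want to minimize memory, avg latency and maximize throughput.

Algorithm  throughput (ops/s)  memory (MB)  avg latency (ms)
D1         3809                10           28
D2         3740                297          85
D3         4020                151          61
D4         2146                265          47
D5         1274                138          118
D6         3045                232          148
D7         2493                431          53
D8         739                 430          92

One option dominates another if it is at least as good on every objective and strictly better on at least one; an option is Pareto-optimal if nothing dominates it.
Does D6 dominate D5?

No

D6 vs D5: D6 is worse on memory (232 vs 138), so it does not dominate D5.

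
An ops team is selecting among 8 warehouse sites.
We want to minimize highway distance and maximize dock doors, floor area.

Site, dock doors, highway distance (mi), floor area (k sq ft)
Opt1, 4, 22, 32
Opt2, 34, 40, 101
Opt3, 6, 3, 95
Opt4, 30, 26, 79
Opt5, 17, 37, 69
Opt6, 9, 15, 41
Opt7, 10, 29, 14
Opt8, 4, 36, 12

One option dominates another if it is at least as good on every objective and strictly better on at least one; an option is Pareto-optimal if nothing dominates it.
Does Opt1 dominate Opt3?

No

Opt1 vs Opt3: Opt1 is worse on dock doors (4 vs 6), so it does not dominate Opt3.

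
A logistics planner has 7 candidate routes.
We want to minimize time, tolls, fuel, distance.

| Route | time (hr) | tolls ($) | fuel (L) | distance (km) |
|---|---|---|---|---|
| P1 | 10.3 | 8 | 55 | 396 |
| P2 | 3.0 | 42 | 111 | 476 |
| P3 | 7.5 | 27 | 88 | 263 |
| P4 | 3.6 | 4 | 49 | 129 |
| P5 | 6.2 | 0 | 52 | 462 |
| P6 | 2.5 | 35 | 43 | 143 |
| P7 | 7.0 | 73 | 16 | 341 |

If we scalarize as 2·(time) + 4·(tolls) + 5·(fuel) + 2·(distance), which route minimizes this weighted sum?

P4

P1: 2·10.3 + 4·8 + 5·55 + 2·396 = 1119.6
P2: 2·3.0 + 4·42 + 5·111 + 2·476 = 1681.0
P3: 2·7.5 + 4·27 + 5·88 + 2·263 = 1089.0
P4: 2·3.6 + 4·4 + 5·49 + 2·129 = 526.2
P5: 2·6.2 + 4·0 + 5·52 + 2·462 = 1196.4
P6: 2·2.5 + 4·35 + 5·43 + 2·143 = 646.0
P7: 2·7.0 + 4·73 + 5·16 + 2·341 = 1068.0
Lowest: P4 at 526.2.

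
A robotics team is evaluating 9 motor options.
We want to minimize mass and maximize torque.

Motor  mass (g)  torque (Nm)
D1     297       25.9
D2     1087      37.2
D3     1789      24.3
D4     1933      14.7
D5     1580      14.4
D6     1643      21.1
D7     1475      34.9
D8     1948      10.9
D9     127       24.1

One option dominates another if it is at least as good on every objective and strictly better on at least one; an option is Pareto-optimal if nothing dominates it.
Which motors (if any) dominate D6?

D1, D2, D7, D9

D1: mass 297≤1643, torque 25.9≥21.1 — dominates D6.
D2: mass 1087≤1643, torque 37.2≥21.1 — dominates D6.
D7: mass 1475≤1643, torque 34.9≥21.1 — dominates D6.
D9: mass 127≤1643, torque 24.1≥21.1 — dominates D6.
Others (D3, D4, D5, D8) are each worse than D6 on at least one objective.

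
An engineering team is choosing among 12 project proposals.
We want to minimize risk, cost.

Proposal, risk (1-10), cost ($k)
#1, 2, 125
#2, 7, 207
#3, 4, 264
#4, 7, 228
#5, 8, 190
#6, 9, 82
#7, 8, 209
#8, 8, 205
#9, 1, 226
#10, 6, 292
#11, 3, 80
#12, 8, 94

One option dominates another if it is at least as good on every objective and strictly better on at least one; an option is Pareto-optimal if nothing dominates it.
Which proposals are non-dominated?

#1: not dominated.
#2: dominated by #1 (risk 2≤7, cost 125≤207).
#3: dominated by #1 (risk 2≤4, cost 125≤264).
#4: dominated by #1 (risk 2≤7, cost 125≤228).
#5: dominated by #1 (risk 2≤8, cost 125≤190).
#6: dominated by #11 (risk 3≤9, cost 80≤82).
#7: dominated by #1 (risk 2≤8, cost 125≤209).
#8: dominated by #1 (risk 2≤8, cost 125≤205).
#9: not dominated (best risk).
#10: dominated by #1 (risk 2≤6, cost 125≤292).
#11: not dominated (best cost).
#12: dominated by #11 (risk 3≤8, cost 80≤94).

#1, #9, #11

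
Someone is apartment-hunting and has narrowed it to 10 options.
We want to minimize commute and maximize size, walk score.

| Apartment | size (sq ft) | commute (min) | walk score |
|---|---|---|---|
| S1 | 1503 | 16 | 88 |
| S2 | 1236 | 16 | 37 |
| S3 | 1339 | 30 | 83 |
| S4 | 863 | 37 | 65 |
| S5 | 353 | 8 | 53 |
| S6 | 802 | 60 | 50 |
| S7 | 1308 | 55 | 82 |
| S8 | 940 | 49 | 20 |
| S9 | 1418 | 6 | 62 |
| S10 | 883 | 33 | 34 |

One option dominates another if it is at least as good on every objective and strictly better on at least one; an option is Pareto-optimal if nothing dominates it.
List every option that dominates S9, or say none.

none

S1: worse on commute (16 vs 6).
S2: worse on size (1236 vs 1418).
S3: worse on size (1339 vs 1418).
S4: worse on size (863 vs 1418).
S5: worse on size (353 vs 1418).
S6: worse on size (802 vs 1418).
S7: worse on size (1308 vs 1418).
S8: worse on size (940 vs 1418).
S10: worse on size (883 vs 1418).
No option dominates S9.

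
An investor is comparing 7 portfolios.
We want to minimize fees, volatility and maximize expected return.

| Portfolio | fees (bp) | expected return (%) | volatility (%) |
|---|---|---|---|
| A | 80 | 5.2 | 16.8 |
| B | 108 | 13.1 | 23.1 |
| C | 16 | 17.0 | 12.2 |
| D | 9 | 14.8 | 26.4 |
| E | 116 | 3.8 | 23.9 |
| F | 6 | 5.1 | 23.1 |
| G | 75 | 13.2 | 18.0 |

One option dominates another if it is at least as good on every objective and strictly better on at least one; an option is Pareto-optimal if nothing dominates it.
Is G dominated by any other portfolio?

C vs G: fees 16≤75, expected return 17.0≥13.2, volatility 12.2≤18.0 — C is at least as good on every objective and strictly better on at least one, so C dominates G.

Yes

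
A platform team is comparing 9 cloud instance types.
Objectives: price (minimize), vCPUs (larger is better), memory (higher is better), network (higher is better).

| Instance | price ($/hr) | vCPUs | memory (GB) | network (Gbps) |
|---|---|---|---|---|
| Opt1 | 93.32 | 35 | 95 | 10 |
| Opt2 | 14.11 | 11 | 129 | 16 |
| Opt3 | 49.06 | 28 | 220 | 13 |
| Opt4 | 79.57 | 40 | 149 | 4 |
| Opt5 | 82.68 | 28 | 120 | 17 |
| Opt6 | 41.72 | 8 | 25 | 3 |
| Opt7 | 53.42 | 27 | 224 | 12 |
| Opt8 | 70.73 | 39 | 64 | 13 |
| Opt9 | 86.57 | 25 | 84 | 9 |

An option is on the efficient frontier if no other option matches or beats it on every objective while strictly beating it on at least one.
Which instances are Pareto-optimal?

Opt1, Opt2, Opt3, Opt4, Opt5, Opt7, Opt8

Opt1: not dominated.
Opt2: not dominated (best price).
Opt3: not dominated.
Opt4: not dominated (best vCPUs).
Opt5: not dominated (best network).
Opt6: dominated by Opt2 (price 14.11≤41.72, vCPUs 11≥8, memory 129≥25, network 16≥3).
Opt7: not dominated (best memory).
Opt8: not dominated.
Opt9: dominated by Opt3 (price 49.06≤86.57, vCPUs 28≥25, memory 220≥84, network 13≥9).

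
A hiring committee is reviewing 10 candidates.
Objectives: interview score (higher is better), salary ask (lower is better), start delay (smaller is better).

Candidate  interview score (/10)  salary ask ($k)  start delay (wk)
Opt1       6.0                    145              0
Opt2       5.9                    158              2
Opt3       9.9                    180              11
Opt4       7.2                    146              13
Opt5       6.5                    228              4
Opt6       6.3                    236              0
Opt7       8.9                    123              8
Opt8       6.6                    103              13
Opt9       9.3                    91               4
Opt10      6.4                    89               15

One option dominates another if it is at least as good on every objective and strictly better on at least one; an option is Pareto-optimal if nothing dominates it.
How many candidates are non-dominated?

5

Opt1: not dominated.
Opt2: dominated by Opt1 (interview score 6.0≥5.9, salary ask 145≤158, start delay 0≤2).
Opt3: not dominated (best interview score).
Opt4: dominated by Opt7 (interview score 8.9≥7.2, salary ask 123≤146, start delay 8≤13).
Opt5: dominated by Opt9 (interview score 9.3≥6.5, salary ask 91≤228, start delay 4≤4).
Opt6: not dominated.
Opt7: dominated by Opt9 (interview score 9.3≥8.9, salary ask 91≤123, start delay 4≤8).
Opt8: dominated by Opt9 (interview score 9.3≥6.6, salary ask 91≤103, start delay 4≤13).
Opt9: not dominated.
Opt10: not dominated (best salary ask).
Pareto-optimal: Opt1, Opt3, Opt6, Opt9, Opt10 → 5.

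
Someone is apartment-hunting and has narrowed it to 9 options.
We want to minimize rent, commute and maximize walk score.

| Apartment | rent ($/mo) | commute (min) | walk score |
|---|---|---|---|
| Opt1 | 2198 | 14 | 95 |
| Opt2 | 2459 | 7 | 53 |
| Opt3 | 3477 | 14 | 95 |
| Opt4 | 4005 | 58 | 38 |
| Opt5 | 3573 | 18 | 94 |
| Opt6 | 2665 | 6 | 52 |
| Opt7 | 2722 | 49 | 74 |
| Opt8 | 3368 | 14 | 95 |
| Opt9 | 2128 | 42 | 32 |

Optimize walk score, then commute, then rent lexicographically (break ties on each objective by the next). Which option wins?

Opt1

First maximize walk score: best is 95, kept {Opt1, Opt3, Opt8}.
Then minimize commute: best is 14, kept {Opt1, Opt3, Opt8}.
Then minimize rent: best is 2198, kept {Opt1}.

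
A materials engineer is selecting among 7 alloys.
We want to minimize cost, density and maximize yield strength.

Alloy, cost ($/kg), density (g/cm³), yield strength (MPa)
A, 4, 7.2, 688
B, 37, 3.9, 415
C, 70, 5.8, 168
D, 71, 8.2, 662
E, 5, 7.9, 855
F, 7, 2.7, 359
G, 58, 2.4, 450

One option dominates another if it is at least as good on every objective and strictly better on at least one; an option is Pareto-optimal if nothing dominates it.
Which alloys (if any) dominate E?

none

A: worse on yield strength (688 vs 855).
B: worse on cost (37 vs 5).
C: worse on cost (70 vs 5).
D: worse on cost (71 vs 5).
F: worse on cost (7 vs 5).
G: worse on cost (58 vs 5).
No option dominates E.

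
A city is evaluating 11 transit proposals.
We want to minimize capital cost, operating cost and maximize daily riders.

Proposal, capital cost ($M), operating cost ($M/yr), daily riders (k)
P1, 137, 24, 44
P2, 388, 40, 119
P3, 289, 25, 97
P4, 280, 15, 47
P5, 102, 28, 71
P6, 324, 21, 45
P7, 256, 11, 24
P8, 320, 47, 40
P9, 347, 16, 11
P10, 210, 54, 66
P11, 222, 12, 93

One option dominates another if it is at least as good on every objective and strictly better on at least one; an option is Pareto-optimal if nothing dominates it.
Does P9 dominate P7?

P9 vs P7: P9 is worse on capital cost (347 vs 256), so it does not dominate P7.

No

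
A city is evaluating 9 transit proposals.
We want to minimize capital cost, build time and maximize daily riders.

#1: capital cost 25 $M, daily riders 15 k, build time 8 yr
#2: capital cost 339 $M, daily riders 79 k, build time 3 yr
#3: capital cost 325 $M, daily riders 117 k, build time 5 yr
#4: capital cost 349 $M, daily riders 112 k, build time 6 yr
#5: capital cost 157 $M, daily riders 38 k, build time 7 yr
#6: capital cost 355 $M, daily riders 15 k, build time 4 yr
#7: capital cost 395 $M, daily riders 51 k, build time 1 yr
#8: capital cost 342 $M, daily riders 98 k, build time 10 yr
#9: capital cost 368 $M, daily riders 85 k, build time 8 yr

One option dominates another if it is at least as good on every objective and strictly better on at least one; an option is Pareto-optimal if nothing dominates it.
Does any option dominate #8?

#3 vs #8: capital cost 325≤342, daily riders 117≥98, build time 5≤10 — #3 is at least as good on every objective and strictly better on at least one, so #3 dominates #8.

Yes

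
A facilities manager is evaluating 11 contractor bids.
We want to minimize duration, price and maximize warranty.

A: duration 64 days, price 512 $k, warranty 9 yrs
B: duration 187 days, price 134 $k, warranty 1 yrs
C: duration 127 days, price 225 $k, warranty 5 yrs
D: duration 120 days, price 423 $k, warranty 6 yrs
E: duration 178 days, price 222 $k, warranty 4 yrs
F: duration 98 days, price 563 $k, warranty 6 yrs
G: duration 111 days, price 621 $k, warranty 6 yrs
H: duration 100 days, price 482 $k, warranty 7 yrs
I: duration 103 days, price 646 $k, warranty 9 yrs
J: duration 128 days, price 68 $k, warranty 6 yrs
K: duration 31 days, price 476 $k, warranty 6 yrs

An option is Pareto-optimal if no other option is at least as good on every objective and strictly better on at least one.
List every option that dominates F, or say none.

A, K

A: duration 64≤98, price 512≤563, warranty 9≥6 — dominates F.
K: duration 31≤98, price 476≤563, warranty 6≥6 — dominates F.
Others (B, C, D, E, G, H, I, J) are each worse than F on at least one objective.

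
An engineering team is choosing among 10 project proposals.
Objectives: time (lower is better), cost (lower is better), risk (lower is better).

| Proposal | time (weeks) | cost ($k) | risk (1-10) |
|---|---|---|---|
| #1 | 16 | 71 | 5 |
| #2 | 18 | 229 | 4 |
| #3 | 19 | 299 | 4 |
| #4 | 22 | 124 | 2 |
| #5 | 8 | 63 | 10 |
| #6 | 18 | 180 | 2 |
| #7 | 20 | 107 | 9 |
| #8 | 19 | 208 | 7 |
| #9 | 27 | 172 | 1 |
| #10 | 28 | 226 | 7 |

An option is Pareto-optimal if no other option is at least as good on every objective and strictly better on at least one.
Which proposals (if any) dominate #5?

none

#1: worse on time (16 vs 8).
#2: worse on time (18 vs 8).
#3: worse on time (19 vs 8).
#4: worse on time (22 vs 8).
#6: worse on time (18 vs 8).
#7: worse on time (20 vs 8).
#8: worse on time (19 vs 8).
#9: worse on time (27 vs 8).
#10: worse on time (28 vs 8).
No option dominates #5.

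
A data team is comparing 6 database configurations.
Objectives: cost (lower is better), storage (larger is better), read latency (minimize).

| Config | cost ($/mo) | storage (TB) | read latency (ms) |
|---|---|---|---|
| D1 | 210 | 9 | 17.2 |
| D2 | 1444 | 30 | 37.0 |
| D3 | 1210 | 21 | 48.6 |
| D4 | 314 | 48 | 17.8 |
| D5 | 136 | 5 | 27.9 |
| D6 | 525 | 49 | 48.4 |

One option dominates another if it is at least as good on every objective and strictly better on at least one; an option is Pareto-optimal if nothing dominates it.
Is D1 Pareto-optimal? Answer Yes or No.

D2: worse on cost (1444 vs 210).
D3: worse on cost (1210 vs 210).
D4: worse on cost (314 vs 210).
D5: worse on storage (5 vs 9).
D6: worse on cost (525 vs 210).
No option is at least as good as D1 on every objective and strictly better on one.

Yes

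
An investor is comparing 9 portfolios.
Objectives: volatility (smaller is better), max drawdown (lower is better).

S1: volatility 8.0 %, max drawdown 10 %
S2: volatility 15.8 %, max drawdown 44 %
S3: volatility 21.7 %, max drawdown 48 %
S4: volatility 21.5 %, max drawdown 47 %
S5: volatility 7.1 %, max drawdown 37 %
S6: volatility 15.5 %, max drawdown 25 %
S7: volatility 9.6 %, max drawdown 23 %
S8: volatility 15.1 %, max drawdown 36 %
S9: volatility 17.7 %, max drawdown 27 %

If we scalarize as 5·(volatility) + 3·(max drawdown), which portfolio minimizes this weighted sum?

S1

S1: 5·8.0 + 3·10 = 70.0
S2: 5·15.8 + 3·44 = 211.0
S3: 5·21.7 + 3·48 = 252.5
S4: 5·21.5 + 3·47 = 248.5
S5: 5·7.1 + 3·37 = 146.5
S6: 5·15.5 + 3·25 = 152.5
S7: 5·9.6 + 3·23 = 117.0
S8: 5·15.1 + 3·36 = 183.5
S9: 5·17.7 + 3·27 = 169.5
Lowest: S1 at 70.0.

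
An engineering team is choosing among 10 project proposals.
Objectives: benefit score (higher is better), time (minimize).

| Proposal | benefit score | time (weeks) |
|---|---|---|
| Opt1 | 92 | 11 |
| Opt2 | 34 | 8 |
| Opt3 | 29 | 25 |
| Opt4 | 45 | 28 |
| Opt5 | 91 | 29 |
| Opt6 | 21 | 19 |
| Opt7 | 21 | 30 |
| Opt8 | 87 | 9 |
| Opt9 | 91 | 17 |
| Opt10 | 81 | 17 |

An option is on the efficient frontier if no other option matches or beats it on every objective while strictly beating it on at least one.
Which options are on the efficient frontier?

Opt1: not dominated (best benefit score).
Opt2: not dominated (best time).
Opt3: dominated by Opt1 (benefit score 92≥29, time 11≤25).
Opt4: dominated by Opt1 (benefit score 92≥45, time 11≤28).
Opt5: dominated by Opt1 (benefit score 92≥91, time 11≤29).
Opt6: dominated by Opt1 (benefit score 92≥21, time 11≤19).
Opt7: dominated by Opt1 (benefit score 92≥21, time 11≤30).
Opt8: not dominated.
Opt9: dominated by Opt1 (benefit score 92≥91, time 11≤17).
Opt10: dominated by Opt1 (benefit score 92≥81, time 11≤17).

Opt1, Opt2, Opt8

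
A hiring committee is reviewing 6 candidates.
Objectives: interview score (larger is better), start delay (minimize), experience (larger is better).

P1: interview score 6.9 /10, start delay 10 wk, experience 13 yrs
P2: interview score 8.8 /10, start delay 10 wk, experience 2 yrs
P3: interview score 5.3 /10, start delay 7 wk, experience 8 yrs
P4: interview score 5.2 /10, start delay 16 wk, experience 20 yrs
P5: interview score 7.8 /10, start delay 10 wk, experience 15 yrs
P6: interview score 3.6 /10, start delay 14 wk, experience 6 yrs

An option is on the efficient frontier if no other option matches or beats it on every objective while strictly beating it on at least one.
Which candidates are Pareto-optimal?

P2, P3, P4, P5

P1: dominated by P5 (interview score 7.8≥6.9, start delay 10≤10, experience 15≥13).
P2: not dominated (best interview score).
P3: not dominated (best start delay).
P4: not dominated (best experience).
P5: not dominated.
P6: dominated by P1 (interview score 6.9≥3.6, start delay 10≤14, experience 13≥6).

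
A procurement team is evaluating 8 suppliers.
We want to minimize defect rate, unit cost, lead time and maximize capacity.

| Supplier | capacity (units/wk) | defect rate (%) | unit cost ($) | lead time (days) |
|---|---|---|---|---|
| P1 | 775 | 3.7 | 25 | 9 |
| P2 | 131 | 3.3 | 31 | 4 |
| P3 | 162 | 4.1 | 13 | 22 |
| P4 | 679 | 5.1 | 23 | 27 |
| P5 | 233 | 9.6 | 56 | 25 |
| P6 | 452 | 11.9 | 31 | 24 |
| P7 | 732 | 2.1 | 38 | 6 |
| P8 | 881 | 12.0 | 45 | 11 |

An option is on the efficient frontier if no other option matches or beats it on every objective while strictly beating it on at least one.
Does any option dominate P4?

P1: worse on unit cost (25 vs 23).
P2: worse on capacity (131 vs 679).
P3: worse on capacity (162 vs 679).
P5: worse on capacity (233 vs 679).
P6: worse on capacity (452 vs 679).
P7: worse on unit cost (38 vs 23).
P8: worse on defect rate (12.0 vs 5.1).
No option is at least as good as P4 on every objective and strictly better on one.

No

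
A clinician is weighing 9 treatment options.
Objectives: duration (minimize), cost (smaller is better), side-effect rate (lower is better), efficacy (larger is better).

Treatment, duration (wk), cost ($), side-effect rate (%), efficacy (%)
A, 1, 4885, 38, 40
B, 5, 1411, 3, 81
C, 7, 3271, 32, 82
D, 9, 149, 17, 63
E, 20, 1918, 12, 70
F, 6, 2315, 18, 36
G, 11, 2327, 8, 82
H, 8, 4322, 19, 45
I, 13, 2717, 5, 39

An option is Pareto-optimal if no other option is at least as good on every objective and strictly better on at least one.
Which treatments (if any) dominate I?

B

B: duration 5≤13, cost 1411≤2717, side-effect rate 3≤5, efficacy 81≥39 — dominates I.
Others (A, C, D, E, F, G, H) are each worse than I on at least one objective.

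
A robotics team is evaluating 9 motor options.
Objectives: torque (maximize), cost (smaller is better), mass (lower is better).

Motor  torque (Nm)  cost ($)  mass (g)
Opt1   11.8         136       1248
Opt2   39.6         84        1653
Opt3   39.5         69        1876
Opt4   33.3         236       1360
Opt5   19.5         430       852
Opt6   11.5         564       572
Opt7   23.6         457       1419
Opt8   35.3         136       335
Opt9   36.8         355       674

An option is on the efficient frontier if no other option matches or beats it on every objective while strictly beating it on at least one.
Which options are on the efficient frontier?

Opt1: dominated by Opt8 (torque 35.3≥11.8, cost 136≤136, mass 335≤1248).
Opt2: not dominated (best torque).
Opt3: not dominated (best cost).
Opt4: dominated by Opt8 (torque 35.3≥33.3, cost 136≤236, mass 335≤1360).
Opt5: dominated by Opt8 (torque 35.3≥19.5, cost 136≤430, mass 335≤852).
Opt6: dominated by Opt8 (torque 35.3≥11.5, cost 136≤564, mass 335≤572).
Opt7: dominated by Opt4 (torque 33.3≥23.6, cost 236≤457, mass 1360≤1419).
Opt8: not dominated (best mass).
Opt9: not dominated.

Opt2, Opt3, Opt8, Opt9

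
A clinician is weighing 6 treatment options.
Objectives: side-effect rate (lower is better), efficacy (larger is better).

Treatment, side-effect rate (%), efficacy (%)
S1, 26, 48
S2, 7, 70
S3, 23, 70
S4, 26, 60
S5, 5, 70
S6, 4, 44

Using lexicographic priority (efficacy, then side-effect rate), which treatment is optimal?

First maximize efficacy: best is 70, kept {S2, S3, S5}.
Then minimize side-effect rate: best is 5, kept {S5}.

S5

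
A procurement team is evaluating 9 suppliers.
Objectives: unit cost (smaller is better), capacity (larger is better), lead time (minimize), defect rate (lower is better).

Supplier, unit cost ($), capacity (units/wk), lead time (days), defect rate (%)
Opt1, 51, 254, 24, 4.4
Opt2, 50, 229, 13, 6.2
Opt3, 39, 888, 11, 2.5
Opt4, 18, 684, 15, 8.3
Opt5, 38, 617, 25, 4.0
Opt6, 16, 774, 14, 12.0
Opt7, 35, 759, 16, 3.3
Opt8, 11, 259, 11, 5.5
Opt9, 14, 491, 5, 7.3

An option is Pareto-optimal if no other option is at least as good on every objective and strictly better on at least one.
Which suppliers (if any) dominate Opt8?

none

Opt1: worse on unit cost (51 vs 11).
Opt2: worse on unit cost (50 vs 11).
Opt3: worse on unit cost (39 vs 11).
Opt4: worse on unit cost (18 vs 11).
Opt5: worse on unit cost (38 vs 11).
Opt6: worse on unit cost (16 vs 11).
Opt7: worse on unit cost (35 vs 11).
Opt9: worse on unit cost (14 vs 11).
No option dominates Opt8.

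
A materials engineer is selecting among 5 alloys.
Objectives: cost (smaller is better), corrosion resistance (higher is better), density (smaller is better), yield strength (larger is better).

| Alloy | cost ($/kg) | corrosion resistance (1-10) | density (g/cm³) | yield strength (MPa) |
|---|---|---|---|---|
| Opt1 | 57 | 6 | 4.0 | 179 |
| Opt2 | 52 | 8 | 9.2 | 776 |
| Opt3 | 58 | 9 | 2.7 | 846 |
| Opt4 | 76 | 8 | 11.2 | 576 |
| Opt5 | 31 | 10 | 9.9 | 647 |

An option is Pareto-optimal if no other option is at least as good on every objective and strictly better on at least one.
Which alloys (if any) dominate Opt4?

Opt2: cost 52≤76, corrosion resistance 8≥8, density 9.2≤11.2, yield strength 776≥576 — dominates Opt4.
Opt3: cost 58≤76, corrosion resistance 9≥8, density 2.7≤11.2, yield strength 846≥576 — dominates Opt4.
Opt5: cost 31≤76, corrosion resistance 10≥8, density 9.9≤11.2, yield strength 647≥576 — dominates Opt4.
Others (Opt1) are each worse than Opt4 on at least one objective.

Opt2, Opt3, Opt5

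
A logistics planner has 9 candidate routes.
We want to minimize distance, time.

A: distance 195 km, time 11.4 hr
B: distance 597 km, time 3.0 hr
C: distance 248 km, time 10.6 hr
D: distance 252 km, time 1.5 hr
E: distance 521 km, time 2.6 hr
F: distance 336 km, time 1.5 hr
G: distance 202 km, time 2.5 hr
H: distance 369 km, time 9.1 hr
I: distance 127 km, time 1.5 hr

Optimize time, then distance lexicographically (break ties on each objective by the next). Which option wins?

First minimize time: best is 1.5, kept {D, F, I}.
Then minimize distance: best is 127, kept {I}.

I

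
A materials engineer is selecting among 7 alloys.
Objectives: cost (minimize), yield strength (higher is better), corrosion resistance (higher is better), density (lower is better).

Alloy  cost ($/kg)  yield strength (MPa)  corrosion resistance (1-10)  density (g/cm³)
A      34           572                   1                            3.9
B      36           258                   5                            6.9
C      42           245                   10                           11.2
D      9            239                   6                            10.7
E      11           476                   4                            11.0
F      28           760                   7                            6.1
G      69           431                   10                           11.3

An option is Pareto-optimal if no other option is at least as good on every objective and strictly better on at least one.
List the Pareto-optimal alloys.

A, C, D, E, F, G

A: not dominated (best density).
B: dominated by F (cost 28≤36, yield strength 760≥258, corrosion resistance 7≥5, density 6.1≤6.9).
C: not dominated.
D: not dominated (best cost).
E: not dominated.
F: not dominated (best yield strength).
G: not dominated.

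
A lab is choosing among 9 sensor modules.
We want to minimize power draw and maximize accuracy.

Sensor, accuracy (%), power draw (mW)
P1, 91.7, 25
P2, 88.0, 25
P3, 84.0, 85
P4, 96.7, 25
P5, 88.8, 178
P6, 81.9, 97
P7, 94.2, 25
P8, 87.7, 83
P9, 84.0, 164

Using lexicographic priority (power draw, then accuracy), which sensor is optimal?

P4

First minimize power draw: best is 25, kept {P1, P2, P4, P7}.
Then maximize accuracy: best is 96.7, kept {P4}.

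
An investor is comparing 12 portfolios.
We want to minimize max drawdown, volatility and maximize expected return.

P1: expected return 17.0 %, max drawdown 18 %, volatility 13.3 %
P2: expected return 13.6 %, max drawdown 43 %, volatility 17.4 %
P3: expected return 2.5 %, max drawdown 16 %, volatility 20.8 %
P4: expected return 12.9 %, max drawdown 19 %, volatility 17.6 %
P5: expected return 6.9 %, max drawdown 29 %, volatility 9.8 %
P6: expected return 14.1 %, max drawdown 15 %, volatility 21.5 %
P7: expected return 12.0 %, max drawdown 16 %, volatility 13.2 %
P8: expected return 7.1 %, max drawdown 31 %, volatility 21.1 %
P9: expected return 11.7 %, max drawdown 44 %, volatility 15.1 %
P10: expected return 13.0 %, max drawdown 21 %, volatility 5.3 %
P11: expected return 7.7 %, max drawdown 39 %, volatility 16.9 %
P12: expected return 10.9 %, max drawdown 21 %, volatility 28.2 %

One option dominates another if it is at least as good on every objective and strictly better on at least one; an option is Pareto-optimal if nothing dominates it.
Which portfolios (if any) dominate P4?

P1

P1: expected return 17.0≥12.9, max drawdown 18≤19, volatility 13.3≤17.6 — dominates P4.
Others (P2, P3, P5, P6, P7, P8, P9, P10, P11, P12) are each worse than P4 on at least one objective.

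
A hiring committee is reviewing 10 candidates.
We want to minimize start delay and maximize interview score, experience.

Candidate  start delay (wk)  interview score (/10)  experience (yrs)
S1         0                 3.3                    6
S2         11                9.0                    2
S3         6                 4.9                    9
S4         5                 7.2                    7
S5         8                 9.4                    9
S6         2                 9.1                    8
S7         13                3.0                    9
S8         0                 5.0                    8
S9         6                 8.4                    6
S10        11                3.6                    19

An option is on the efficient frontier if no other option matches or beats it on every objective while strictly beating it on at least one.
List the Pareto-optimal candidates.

S1: dominated by S8 (start delay 0≤0, interview score 5.0≥3.3, experience 8≥6).
S2: dominated by S5 (start delay 8≤11, interview score 9.4≥9.0, experience 9≥2).
S3: not dominated.
S4: dominated by S6 (start delay 2≤5, interview score 9.1≥7.2, experience 8≥7).
S5: not dominated (best interview score).
S6: not dominated.
S7: dominated by S3 (start delay 6≤13, interview score 4.9≥3.0, experience 9≥9).
S8: not dominated.
S9: dominated by S6 (start delay 2≤6, interview score 9.1≥8.4, experience 8≥6).
S10: not dominated (best experience).

S3, S5, S6, S8, S10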